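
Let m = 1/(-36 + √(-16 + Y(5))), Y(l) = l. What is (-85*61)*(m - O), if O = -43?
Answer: -291215525/1307 + 5185*I*√11/1307 ≈ -2.2281e+5 + 13.157*I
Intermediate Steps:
m = 1/(-36 + I*√11) (m = 1/(-36 + √(-16 + 5)) = 1/(-36 + √(-11)) = 1/(-36 + I*√11) ≈ -0.027544 - 0.0025376*I)
(-85*61)*(m - O) = (-85*61)*((-36/1307 - I*√11/1307) - 1*(-43)) = -5185*((-36/1307 - I*√11/1307) + 43) = -5185*(56165/1307 - I*√11/1307) = -291215525/1307 + 5185*I*√11/1307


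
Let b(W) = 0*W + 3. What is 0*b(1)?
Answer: 0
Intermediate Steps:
b(W) = 3 (b(W) = 0 + 3 = 3)
0*b(1) = 0*3 = 0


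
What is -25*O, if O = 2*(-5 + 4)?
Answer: 50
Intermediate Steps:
O = -2 (O = 2*(-1) = -2)
-25*O = -25*(-2) = 50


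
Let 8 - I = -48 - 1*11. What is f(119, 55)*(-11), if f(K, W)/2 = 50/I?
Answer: -1100/67 ≈ -16.418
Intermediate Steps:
I = 67 (I = 8 - (-48 - 1*11) = 8 - (-48 - 11) = 8 - 1*(-59) = 8 + 59 = 67)
f(K, W) = 100/67 (f(K, W) = 2*(50/67) = 100/67)
f(119, 55)*(-11) = (100/67)*(-11) = -1100/67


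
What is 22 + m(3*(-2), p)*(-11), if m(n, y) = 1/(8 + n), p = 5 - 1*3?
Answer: 33/2 ≈ 16.500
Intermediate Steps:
p = 2 (p = 5 - 3 = 2)
22 + m(3*(-2), p)*(-11) = 22 - 11/(8 + 3*(-2)) = 22 - 11/(8 - 6) = 22 - 11/2 = 33/2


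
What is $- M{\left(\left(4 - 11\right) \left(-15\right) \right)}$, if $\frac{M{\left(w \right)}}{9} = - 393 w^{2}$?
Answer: $38995425$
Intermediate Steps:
$M{\left(w \right)} = - 3537 w^{2}$ ($M{\left(w \right)} = 9 \left(- 393 w^{2}\right) = - 3537 w^{2}$)
$- M{\left(\left(4 - 11\right) \left(-15\right) \right)} = - \left(-3537\right) \left(\left(4 - 11\right) \left(-15\right)\right)^{2} = - \left(-3537\right) \left(\left(-7\right) \left(-15\right)\right)^{2} = - \left(-3537\right) 105^{2} = - \left(-3537\right) 11025 = \left(-1\right) \left(-38995425\right) = 38995425$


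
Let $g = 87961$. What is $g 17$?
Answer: $1495337$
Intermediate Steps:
$g 17 = 87961 \cdot 17 = 1495337$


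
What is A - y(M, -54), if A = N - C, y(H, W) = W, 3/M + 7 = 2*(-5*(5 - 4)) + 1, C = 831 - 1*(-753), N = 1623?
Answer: 93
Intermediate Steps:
C = 1584 (C = 831 + 753 = 1584)
M = -3/16 (M = 3/(-7 + (2*(-5*(5 - 4)) + 1)) = 3/(-7 + (2*(-5*1) + 1)) = 3/(-7 + (2*(-5) + 1)) = 3/(-7 + (-10 + 1)) = 3/(-7 - 9) = 3/(-16) = 3*(-1/16) = -3/16 ≈ -0.18750)
A = 39 (A = 1623 - 1*1584 = 1623 - 1584 = 39)
A - y(M, -54) = 39 - 1*(-54) = 39 + 54 = 93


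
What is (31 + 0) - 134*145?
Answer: -19399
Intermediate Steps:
(31 + 0) - 134*145 = 31 - 19430 = -19399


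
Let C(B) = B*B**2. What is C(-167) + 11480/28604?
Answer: -33305515043/7151 ≈ -4.6575e+6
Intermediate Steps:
C(B) = B**3
C(-167) + 11480/28604 = (-167)**3 + 11480/28604 = -4657463 + 11480*(1/28604) = -4657463 + 2870/7151 = -33305515043/7151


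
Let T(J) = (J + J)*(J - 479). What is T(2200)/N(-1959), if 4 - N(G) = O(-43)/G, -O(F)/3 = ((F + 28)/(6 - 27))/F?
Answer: 1488377937200/786217 ≈ 1.8931e+6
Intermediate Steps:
T(J) = 2*J*(-479 + J) (T(J) = (2*J)*(-479 + J) = 2*J*(-479 + J))
O(F) = -3*(-4/3 - F/21)/F (O(F) = -3*(F + 28)/(6 - 27)/F = -3*(28 + F)/(-21)/F = -3*(28 + F)*(-1/21)/F = -3*(-4/3 - F/21)/F)
N(G) = 4 - 15/(301*G) (N(G) = 4 - (⅐)*(28 - 43)/(-43)/G = 4 - (⅐)*(-1/43)*(-15)/G = 4 - 15/(301*G))
T(2200)/N(-1959) = (2*2200*(-479 + 2200))/(4 - 15/301/(-1959)) = (2*2200*1721)/(4 - 15/301*(-1/1959)) = 7572400/(4 + 5/196553) = 7572400/(786217/196553) = 7572400*(196553/786217) = 1488377937200/786217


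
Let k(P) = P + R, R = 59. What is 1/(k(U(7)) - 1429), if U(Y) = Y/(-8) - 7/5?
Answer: -40/54891 ≈ -0.00072872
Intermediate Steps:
U(Y) = -7/5 - Y/8 (U(Y) = Y*(-⅛) - 7*⅕ = -Y/8 - 7/5 = -7/5 - Y/8)
k(P) = 59 + P (k(P) = P + 59 = 59 + P)
1/(k(U(7)) - 1429) = 1/((59 + (-7/5 - ⅛*7)) - 1429) = 1/((59 + (-7/5 - 7/8)) - 1429) = 1/((59 - 91/40) - 1429) = 1/(2269/40 - 1429) = 1/(-54891/40) = -40/54891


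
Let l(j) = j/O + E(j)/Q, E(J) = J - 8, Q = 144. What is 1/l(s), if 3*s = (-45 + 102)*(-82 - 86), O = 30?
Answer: -45/5788 ≈ -0.0077747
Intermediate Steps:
E(J) = -8 + J
s = -3192 (s = ((-45 + 102)*(-82 - 86))/3 = (57*(-168))/3 = (1/3)*(-9576) = -3192)
l(j) = -1/18 + 29*j/720 (l(j) = j/30 + (-8 + j)/144 = j*(1/30) + (-8 + j)*(1/144) = j/30 + (-1/18 + j/144) = -1/18 + 29*j/720)
1/l(s) = 1/(-1/18 + (29/720)*(-3192)) = 1/(-1/18 - 3857/30) = 1/(-5788/45) = -45/5788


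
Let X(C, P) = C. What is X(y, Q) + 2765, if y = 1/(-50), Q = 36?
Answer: 138249/50 ≈ 2765.0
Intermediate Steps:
y = -1/50 ≈ -0.020000
X(y, Q) + 2765 = -1/50 + 2765 = 138249/50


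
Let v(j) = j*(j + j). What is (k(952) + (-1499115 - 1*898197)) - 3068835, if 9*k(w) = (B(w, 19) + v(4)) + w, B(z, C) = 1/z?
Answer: -46833010727/8568 ≈ -5.4660e+6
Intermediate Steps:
v(j) = 2*j**2 (v(j) = j*(2*j) = 2*j**2)
k(w) = 32/9 + w/9 + 1/(9*w) (k(w) = ((1/w + 2*4**2) + w)/9 = ((1/w + 2*16) + w)/9 = ((1/w + 32) + w)/9 = ((32 + 1/w) + w)/9 = (32 + w + 1/w)/9 = 32/9 + w/9 + 1/(9*w))
(k(952) + (-1499115 - 1*898197)) - 3068835 = ((1/9)*(1 + 952*(32 + 952))/952 + (-1499115 - 1*898197)) - 3068835 = ((1/9)*(1/952)*(1 + 952*984) + (-1499115 - 898197)) - 3068835 = ((1/9)*(1/952)*(1 + 936768) - 2397312) - 3068835 = ((1/9)*(1/952)*936769 - 2397312) - 3068835 = (936769/8568 - 2397312) - 3068835 = -20539232447/8568 - 3068835 = -46833010727/8568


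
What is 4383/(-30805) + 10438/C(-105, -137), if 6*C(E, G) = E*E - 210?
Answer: 125456893/22210405 ≈ 5.6486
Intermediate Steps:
C(E, G) = -35 + E**2/6 (C(E, G) = (E*E - 210)/6 = (E**2 - 210)/6 = (-210 + E**2)/6 = -35 + E**2/6)
4383/(-30805) + 10438/C(-105, -137) = 4383/(-30805) + 10438/(-35 + (1/6)*(-105)**2) = 4383*(-1/30805) + 10438/(-35 + (1/6)*11025) = -4383/30805 + 10438/(-35 + 3675/2) = -4383/30805 + 10438/(3605/2) = -4383/30805 + 10438*(2/3605) = -4383/30805 + 20876/3605 = 125456893/22210405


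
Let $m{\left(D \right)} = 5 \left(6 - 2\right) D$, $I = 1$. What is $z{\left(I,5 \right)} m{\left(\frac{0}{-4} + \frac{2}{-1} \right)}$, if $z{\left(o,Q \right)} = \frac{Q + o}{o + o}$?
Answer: $-120$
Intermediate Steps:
$z{\left(o,Q \right)} = \frac{Q + o}{2 o}$
$m{\left(D \right)} = 20 D$ ($m{\left(D \right)} = 5 \cdot 4 D = 20 D$)
$z{\left(I,5 \right)} m{\left(\frac{0}{-4} + \frac{2}{-1} \right)} = \frac{5 + 1}{2 \cdot 1} \cdot 20 \left(\frac{0}{-4} + \frac{2}{-1}\right) = \frac{1}{2} \cdot 1 \cdot 6 \cdot 20 \left(0 \left(- \frac{1}{4}\right) + 2 \left(-1\right)\right) = 3 \cdot 20 \left(0 - 2\right) = 3 \cdot 20 \left(-2\right) = 3 \left(-40\right) = -120$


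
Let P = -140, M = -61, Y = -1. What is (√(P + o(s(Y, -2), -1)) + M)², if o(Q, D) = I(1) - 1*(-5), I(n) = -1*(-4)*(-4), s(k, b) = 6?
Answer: (61 - I*√151)² ≈ 3570.0 - 1499.2*I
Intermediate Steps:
I(n) = -16 (I(n) = 4*(-4) = -16)
o(Q, D) = -11 (o(Q, D) = -16 - 1*(-5) = -16 + 5 = -11)
(√(P + o(s(Y, -2), -1)) + M)² = (√(-140 - 11) - 61)² = (√(-151) - 61)² = (I*√151 - 61)² = (-61 + I*√151)²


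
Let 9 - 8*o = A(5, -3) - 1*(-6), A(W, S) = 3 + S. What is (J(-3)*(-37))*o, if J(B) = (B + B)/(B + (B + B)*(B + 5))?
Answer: -111/20 ≈ -5.5500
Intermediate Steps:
J(B) = 2*B/(B + 2*B*(5 + B)) (J(B) = (2*B)/(B + (2*B)*(5 + B)) = (2*B)/(B + 2*B*(5 + B)) = 2*B/(B + 2*B*(5 + B)))
o = 3/8 (o = 9/8 - ((3 - 3) - 1*(-6))/8 = 9/8 - (0 + 6)/8 = 9/8 - ⅛*6 = 9/8 - ¾ = 3/8 ≈ 0.37500)
(J(-3)*(-37))*o = ((2/(11 + 2*(-3)))*(-37))*(3/8) = ((2/(11 - 6))*(-37))*(3/8) = ((2/5)*(-37))*(3/8) = ((2*(⅕))*(-37))*(3/8) = ((⅖)*(-37))*(3/8) = -74/5*3/8 = -111/20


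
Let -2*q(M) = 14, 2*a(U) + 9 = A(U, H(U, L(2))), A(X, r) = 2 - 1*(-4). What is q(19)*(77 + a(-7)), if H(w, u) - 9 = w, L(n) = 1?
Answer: -1057/2 ≈ -528.50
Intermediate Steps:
H(w, u) = 9 + w
A(X, r) = 6 (A(X, r) = 2 + 4 = 6)
a(U) = -3/2 (a(U) = -9/2 + (1/2)*6 = -9/2 + 3 = -3/2)
q(M) = -7 (q(M) = -1/2*14 = -7)
q(19)*(77 + a(-7)) = -7*(77 - 3/2) = -7*151/2 = -1057/2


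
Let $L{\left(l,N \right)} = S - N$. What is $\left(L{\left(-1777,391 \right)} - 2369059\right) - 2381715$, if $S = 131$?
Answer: $-4751034$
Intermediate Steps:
$L{\left(l,N \right)} = 131 - N$
$\left(L{\left(-1777,391 \right)} - 2369059\right) - 2381715 = \left(\left(131 - 391\right) - 2369059\right) - 2381715 = \left(-260 - 2369059\right) - 2381715 = -2369319 - 2381715 = -4751034$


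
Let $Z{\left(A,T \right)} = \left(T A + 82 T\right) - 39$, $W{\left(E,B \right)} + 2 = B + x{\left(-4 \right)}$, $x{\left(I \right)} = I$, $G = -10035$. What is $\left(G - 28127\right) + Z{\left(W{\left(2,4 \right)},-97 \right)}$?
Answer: $-45961$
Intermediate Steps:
$W{\left(E,B \right)} = -6 + B$ ($W{\left(E,B \right)} = -2 + \left(B - 4\right) = -2 + \left(-4 + B\right) = -6 + B$)
$Z{\left(A,T \right)} = -39 + 82 T + A T$ ($Z{\left(A,T \right)} = \left(A T + 82 T\right) - 39 = \left(82 T + A T\right) - 39 = -39 + 82 T + A T$)
$\left(G - 28127\right) + Z{\left(W{\left(2,4 \right)},-97 \right)} = \left(-10035 - 28127\right) + \left(-39 + 82 \left(-97\right) + \left(-6 + 4\right) \left(-97\right)\right) = -38162 - 7799 = -45961$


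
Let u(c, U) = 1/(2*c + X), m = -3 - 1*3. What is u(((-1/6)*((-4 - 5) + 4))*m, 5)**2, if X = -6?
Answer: 1/256 ≈ 0.0039063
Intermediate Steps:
m = -6 (m = -3 - 3 = -6)
u(c, U) = 1/(-6 + 2*c) (u(c, U) = 1/(2*c - 6) = 1/(-6 + 2*c))
u(((-1/6)*((-4 - 5) + 4))*m, 5)**2 = (1/(2*(-3 + ((-1/6)*((-4 - 5) + 4))*(-6))))**2 = (1/(2*(-3 + ((-1*1/6)*(-9 + 4))*(-6))))**2 = (1/(2*(-3 - 1/6*(-5)*(-6))))**2 = (1/(2*(-3 + (5/6)*(-6))))**2 = (1/(2*(-3 - 5)))**2 = ((1/2)/(-8))**2 = ((1/2)*(-1/8))**2 = (-1/16)**2 = 1/256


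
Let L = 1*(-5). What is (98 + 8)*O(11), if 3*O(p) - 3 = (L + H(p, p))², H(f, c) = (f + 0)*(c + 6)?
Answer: 3511462/3 ≈ 1.1705e+6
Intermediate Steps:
H(f, c) = f*(6 + c)
L = -5
O(p) = 1 + (-5 + p*(6 + p))²/3
(98 + 8)*O(11) = (98 + 8)*(1 + (-5 + 11*(6 + 11))²/3) = 106*(1 + (-5 + 11*17)²/3) = 106*(1 + (-5 + 187)²/3) = 106*(1 + (⅓)*182²) = 106*(1 + (⅓)*33124) = 106*(1 + 33124/3) = 106*(33127/3) = 3511462/3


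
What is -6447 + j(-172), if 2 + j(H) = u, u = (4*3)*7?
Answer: -6365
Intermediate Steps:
u = 84 (u = 12*7 = 84)
j(H) = 82 (j(H) = -2 + 84 = 82)
-6447 + j(-172) = -6447 + 82 = -6365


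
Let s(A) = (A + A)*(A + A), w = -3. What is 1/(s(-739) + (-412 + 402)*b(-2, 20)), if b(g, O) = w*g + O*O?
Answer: 1/2180424 ≈ 4.5863e-7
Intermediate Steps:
b(g, O) = O**2 - 3*g (b(g, O) = -3*g + O*O = -3*g + O**2 = O**2 - 3*g)
s(A) = 4*A**2 (s(A) = (2*A)*(2*A) = 4*A**2)
1/(s(-739) + (-412 + 402)*b(-2, 20)) = 1/(4*(-739)**2 + (-412 + 402)*(20**2 - 3*(-2))) = 1/(4*546121 - 10*(400 + 6)) = 1/(2184484 - 10*406) = 1/(2184484 - 4060) = 1/2180424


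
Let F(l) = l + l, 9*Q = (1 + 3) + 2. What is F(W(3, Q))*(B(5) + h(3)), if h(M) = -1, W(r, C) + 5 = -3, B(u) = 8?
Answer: -112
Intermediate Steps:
Q = ⅔ (Q = ((1 + 3) + 2)/9 = (4 + 2)/9 = (⅑)*6 = ⅔ ≈ 0.66667)
W(r, C) = -8 (W(r, C) = -5 - 3 = -8)
F(l) = 2*l
F(W(3, Q))*(B(5) + h(3)) = (2*(-8))*(8 - 1) = -16*7 = -112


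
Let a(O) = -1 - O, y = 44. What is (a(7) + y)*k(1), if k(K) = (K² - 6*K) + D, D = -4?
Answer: -324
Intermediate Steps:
k(K) = -4 + K² - 6*K (k(K) = (K² - 6*K) - 4 = -4 + K² - 6*K)
(a(7) + y)*k(1) = ((-1 - 1*7) + 44)*(-4 + 1² - 6*1) = ((-1 - 7) + 44)*(-4 + 1 - 6) = (-8 + 44)*(-9) = 36*(-9) = -324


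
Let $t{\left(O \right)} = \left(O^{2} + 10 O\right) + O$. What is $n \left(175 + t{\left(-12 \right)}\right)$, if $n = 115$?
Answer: $21505$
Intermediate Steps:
$t{\left(O \right)} = O^{2} + 11 O$
$n \left(175 + t{\left(-12 \right)}\right) = 115 \left(175 - 12 \left(11 - 12\right)\right) = 115 \left(175 - -12\right) = 115 \left(175 + 12\right) = 115 \cdot 187 = 21505$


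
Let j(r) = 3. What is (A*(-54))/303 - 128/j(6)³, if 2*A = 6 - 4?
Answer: -13414/2727 ≈ -4.9190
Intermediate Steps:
A = 1 (A = (6 - 4)/2 = (½)*2 = 1)
(A*(-54))/303 - 128/j(6)³ = (1*(-54))/303 - 128/(3³) = -54*1/303 - 128/27 = -18/101 - 128*1/27 = -18/101 - 128/27 = -13414/2727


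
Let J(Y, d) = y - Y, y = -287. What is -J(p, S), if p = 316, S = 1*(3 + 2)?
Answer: 603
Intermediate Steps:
S = 5 (S = 1*5 = 5)
J(Y, d) = -287 - Y
-J(p, S) = -(-287 - 1*316) = -(-287 - 316) = -1*(-603) = 603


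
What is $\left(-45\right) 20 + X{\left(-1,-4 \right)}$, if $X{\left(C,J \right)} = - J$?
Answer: $-896$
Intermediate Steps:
$\left(-45\right) 20 + X{\left(-1,-4 \right)} = \left(-45\right) 20 - -4 = -900 + 4 = -896$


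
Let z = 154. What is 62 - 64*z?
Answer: -9794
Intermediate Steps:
62 - 64*z = 62 - 64*154 = 62 - 9856 = -9794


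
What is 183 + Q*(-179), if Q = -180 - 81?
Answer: 46902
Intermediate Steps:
Q = -261
183 + Q*(-179) = 183 - 261*(-179) = 183 + 46719 = 46902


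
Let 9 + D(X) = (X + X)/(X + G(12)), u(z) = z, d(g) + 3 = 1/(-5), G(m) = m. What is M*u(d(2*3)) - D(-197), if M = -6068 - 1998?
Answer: 4776343/185 ≈ 25818.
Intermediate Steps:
d(g) = -16/5 (d(g) = -3 + 1/(-5) = -3 - ⅕ = -16/5)
D(X) = -9 + 2*X/(12 + X) (D(X) = -9 + (X + X)/(X + 12) = -9 + (2*X)/(12 + X) = -9 + 2*X/(12 + X))
M = -8066
M*u(d(2*3)) - D(-197) = -8066*(-16/5) - (-108 - 7*(-197))/(12 - 197) = 129056/5 - (-108 + 1379)/(-185) = 129056/5 - (-1)*1271/185 = 129056/5 - 1*(-1271/185) = 129056/5 + 1271/185 = 4776343/185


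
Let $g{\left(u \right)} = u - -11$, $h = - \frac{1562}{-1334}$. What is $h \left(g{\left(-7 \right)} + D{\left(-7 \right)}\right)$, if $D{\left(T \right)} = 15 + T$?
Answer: $\frac{9372}{667} \approx 14.051$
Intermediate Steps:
$h = \frac{781}{667}$ ($h = \left(-1562\right) \left(- \frac{1}{1334}\right) = \frac{781}{667} \approx 1.1709$)
$g{\left(u \right)} = 11 + u$ ($g{\left(u \right)} = u + 11 = 11 + u$)
$h \left(g{\left(-7 \right)} + D{\left(-7 \right)}\right) = \frac{781 \left(\left(11 - 7\right) + \left(15 - 7\right)\right)}{667} = \frac{781 \left(4 + 8\right)}{667} = \frac{781}{667} \cdot 12 = \frac{9372}{667}$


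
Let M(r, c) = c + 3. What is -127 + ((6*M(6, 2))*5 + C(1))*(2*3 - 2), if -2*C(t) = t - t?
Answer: 473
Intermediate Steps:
M(r, c) = 3 + c
C(t) = 0 (C(t) = -(t - t)/2 = -½*0 = 0)
-127 + ((6*M(6, 2))*5 + C(1))*(2*3 - 2) = -127 + ((6*(3 + 2))*5 + 0)*(2*3 - 2) = -127 + ((6*5)*5 + 0)*(6 - 2) = -127 + (30*5 + 0)*4 = -127 + (150 + 0)*4 = -127 + 150*4 = -127 + 600 = 473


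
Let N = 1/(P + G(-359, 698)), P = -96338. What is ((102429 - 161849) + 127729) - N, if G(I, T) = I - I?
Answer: 6580752443/96338 ≈ 68309.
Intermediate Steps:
G(I, T) = 0
N = -1/96338 (N = 1/(-96338 + 0) = 1/(-96338) = -1/96338 ≈ -1.0380e-5)
((102429 - 161849) + 127729) - N = ((102429 - 161849) + 127729) - 1*(-1/96338) = (-59420 + 127729) + 1/96338 = 68309 + 1/96338 = 6580752443/96338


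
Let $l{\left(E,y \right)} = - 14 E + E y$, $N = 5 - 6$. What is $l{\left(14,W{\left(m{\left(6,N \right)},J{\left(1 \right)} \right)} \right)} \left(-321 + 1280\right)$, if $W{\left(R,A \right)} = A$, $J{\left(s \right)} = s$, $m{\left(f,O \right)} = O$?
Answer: $-174538$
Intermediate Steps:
$N = -1$ ($N = 5 - 6 = -1$)
$l{\left(14,W{\left(m{\left(6,N \right)},J{\left(1 \right)} \right)} \right)} \left(-321 + 1280\right) = 14 \left(-14 + 1\right) \left(-321 + 1280\right) = 14 \left(-13\right) 959 = \left(-182\right) 959 = -174538$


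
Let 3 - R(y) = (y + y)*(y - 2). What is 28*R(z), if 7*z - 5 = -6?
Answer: 468/7 ≈ 66.857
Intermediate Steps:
z = -⅐ (z = 5/7 + (⅐)*(-6) = 5/7 - 6/7 = -⅐ ≈ -0.14286)
R(y) = 3 - 2*y*(-2 + y) (R(y) = 3 - (y + y)*(y - 2) = 3 - 2*y*(-2 + y))
28*R(z) = 28*(3 - 2*(-⅐)² + 4*(-⅐)) = 28*(3 - 2*1/49 - 4/7) = 28*(3 - 2/49 - 4/7) = 28*(117/49) = 468/7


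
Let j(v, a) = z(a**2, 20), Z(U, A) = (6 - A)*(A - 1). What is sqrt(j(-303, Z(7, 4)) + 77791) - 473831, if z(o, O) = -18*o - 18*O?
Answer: -473831 + 7*sqrt(1567) ≈ -4.7355e+5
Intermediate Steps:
Z(U, A) = (-1 + A)*(6 - A) (Z(U, A) = (6 - A)*(-1 + A) = (-1 + A)*(6 - A))
z(o, O) = -18*O - 18*o
j(v, a) = -360 - 18*a**2 (j(v, a) = -18*20 - 18*a**2 = -360 - 18*a**2)
sqrt(j(-303, Z(7, 4)) + 77791) - 473831 = sqrt((-360 - 18*(-6 - 1*4**2 + 7*4)**2) + 77791) - 473831 = sqrt((-360 - 18*(-6 - 1*16 + 28)**2) + 77791) - 473831 = sqrt((-360 - 18*(-6 - 16 + 28)**2) + 77791) - 473831 = sqrt((-360 - 18*6**2) + 77791) - 473831 = sqrt((-360 - 18*36) + 77791) - 473831 = sqrt((-360 - 648) + 77791) - 473831 = sqrt(-1008 + 77791) - 473831 = sqrt(76783) - 473831 = 7*sqrt(1567) - 473831 = -473831 + 7*sqrt(1567)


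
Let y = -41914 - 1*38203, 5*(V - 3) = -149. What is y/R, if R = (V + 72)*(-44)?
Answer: 3545/88 ≈ 40.284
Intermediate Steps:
V = -134/5 (V = 3 + (⅕)*(-149) = 3 - 149/5 = -134/5 ≈ -26.800)
y = -80117 (y = -41914 - 38203 = -80117)
R = -9944/5 (R = (-134/5 + 72)*(-44) = (226/5)*(-44) = -9944/5 ≈ -1988.8)
y/R = -80117/(-9944/5) = -80117*(-5/9944) = 3545/88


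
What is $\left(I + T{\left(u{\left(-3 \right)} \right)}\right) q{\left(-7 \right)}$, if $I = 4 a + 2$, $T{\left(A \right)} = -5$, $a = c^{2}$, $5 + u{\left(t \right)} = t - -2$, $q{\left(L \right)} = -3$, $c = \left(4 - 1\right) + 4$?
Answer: $-579$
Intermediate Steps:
$c = 7$ ($c = 3 + 4 = 7$)
$u{\left(t \right)} = -3 + t$ ($u{\left(t \right)} = -5 + \left(t - -2\right) = -5 + \left(t + 2\right) = -5 + \left(2 + t\right) = -3 + t$)
$a = 49$ ($a = 7^{2} = 49$)
$I = 198$ ($I = 4 \cdot 49 + 2 = 196 + 2 = 198$)
$\left(I + T{\left(u{\left(-3 \right)} \right)}\right) q{\left(-7 \right)} = \left(198 - 5\right) \left(-3\right) = 193 \left(-3\right) = -579$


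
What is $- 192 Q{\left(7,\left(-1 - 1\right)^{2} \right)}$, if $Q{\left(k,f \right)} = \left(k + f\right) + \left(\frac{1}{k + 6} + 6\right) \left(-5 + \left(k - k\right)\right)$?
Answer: $\frac{48384}{13} \approx 3721.8$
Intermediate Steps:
$Q{\left(k,f \right)} = -30 + f + k - \frac{5}{6 + k}$ ($Q{\left(k,f \right)} = \left(f + k\right) + \left(\frac{1}{6 + k} + 6\right) \left(-5 + 0\right) = \left(f + k\right) + \left(6 + \frac{1}{6 + k}\right) \left(-5\right) = \left(f + k\right) - \left(30 + \frac{5}{6 + k}\right) = -30 + f + k - \frac{5}{6 + k}$)
$- 192 Q{\left(7,\left(-1 - 1\right)^{2} \right)} = - 192 \frac{-185 + 7^{2} - 168 + 6 \left(-1 - 1\right)^{2} + \left(-1 - 1\right)^{2} \cdot 7}{6 + 7} = - 192 \frac{-185 + 49 - 168 + 6 \left(-2\right)^{2} + \left(-2\right)^{2} \cdot 7}{13} = - 192 \frac{-185 + 49 - 168 + 6 \cdot 4 + 4 \cdot 7}{13} = - 192 \frac{-185 + 49 - 168 + 24 + 28}{13} = - 192 \cdot \frac{1}{13} \left(-252\right) = \left(-192\right) \left(- \frac{252}{13}\right) = \frac{48384}{13}$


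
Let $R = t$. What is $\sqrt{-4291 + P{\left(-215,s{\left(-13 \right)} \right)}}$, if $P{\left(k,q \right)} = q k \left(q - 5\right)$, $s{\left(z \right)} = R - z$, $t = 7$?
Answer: $i \sqrt{68791} \approx 262.28 i$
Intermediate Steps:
$R = 7$
$s{\left(z \right)} = 7 - z$
$P{\left(k,q \right)} = k q \left(-5 + q\right)$
$\sqrt{-4291 + P{\left(-215,s{\left(-13 \right)} \right)}} = \sqrt{-4291 - 215 \left(7 - -13\right) \left(-5 + \left(7 - -13\right)\right)} = \sqrt{-4291 - 215 \left(7 + 13\right) \left(-5 + \left(7 + 13\right)\right)} = \sqrt{-4291 - 4300 \left(-5 + 20\right)} = \sqrt{-4291 - 4300 \cdot 15} = \sqrt{-4291 - 64500} = \sqrt{-68791} = i \sqrt{68791}$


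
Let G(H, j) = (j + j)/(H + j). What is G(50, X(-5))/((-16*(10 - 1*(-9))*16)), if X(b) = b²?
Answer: -1/7296 ≈ -0.00013706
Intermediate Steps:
G(H, j) = 2*j/(H + j) (G(H, j) = (2*j)/(H + j) = 2*j/(H + j))
G(50, X(-5))/((-16*(10 - 1*(-9))*16)) = (2*(-5)²/(50 + (-5)²))/((-16*(10 - 1*(-9))*16)) = (2*25/(50 + 25))/((-16*(10 + 9)*16)) = (2*25/75)/((-16*19*16)) = (2*25*(1/75))/((-304*16)) = (⅔)/(-4864) = (⅔)*(-1/4864) = -1/7296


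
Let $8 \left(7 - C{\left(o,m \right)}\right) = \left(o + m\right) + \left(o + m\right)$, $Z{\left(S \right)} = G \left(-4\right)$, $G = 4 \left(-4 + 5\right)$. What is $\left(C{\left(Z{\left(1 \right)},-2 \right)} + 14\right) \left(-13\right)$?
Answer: $- \frac{663}{2} \approx -331.5$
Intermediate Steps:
$G = 4$ ($G = 4 \cdot 1 = 4$)
$Z{\left(S \right)} = -16$ ($Z{\left(S \right)} = 4 \left(-4\right) = -16$)
$C{\left(o,m \right)} = 7 - \frac{m}{4} - \frac{o}{4}$ ($C{\left(o,m \right)} = 7 - \frac{\left(o + m\right) + \left(o + m\right)}{8} = 7 - \frac{\left(m + o\right) + \left(m + o\right)}{8} = 7 - \frac{2 m + 2 o}{8} = 7 - \left(\frac{m}{4} + \frac{o}{4}\right) = 7 - \frac{m}{4} - \frac{o}{4}$)
$\left(C{\left(Z{\left(1 \right)},-2 \right)} + 14\right) \left(-13\right) = \left(\left(7 - - \frac{1}{2} - -4\right) + 14\right) \left(-13\right) = \left(\left(7 + \frac{1}{2} + 4\right) + 14\right) \left(-13\right) = \left(\frac{23}{2} + 14\right) \left(-13\right) = \frac{51}{2} \left(-13\right) = - \frac{663}{2}$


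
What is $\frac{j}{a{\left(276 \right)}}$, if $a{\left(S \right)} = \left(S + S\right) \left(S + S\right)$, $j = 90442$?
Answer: $\frac{45221}{152352} \approx 0.29682$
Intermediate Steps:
$a{\left(S \right)} = 4 S^{2}$ ($a{\left(S \right)} = 2 S 2 S = 4 S^{2}$)
$\frac{j}{a{\left(276 \right)}} = \frac{90442}{4 \cdot 276^{2}} = \frac{90442}{4 \cdot 76176} = \frac{90442}{304704} = 90442 \cdot \frac{1}{304704} = \frac{45221}{152352}$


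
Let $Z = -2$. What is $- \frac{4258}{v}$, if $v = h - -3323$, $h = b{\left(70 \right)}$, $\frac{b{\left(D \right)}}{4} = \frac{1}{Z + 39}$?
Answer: $- \frac{157546}{122955} \approx -1.2813$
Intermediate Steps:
$b{\left(D \right)} = \frac{4}{37}$ ($b{\left(D \right)} = \frac{4}{-2 + 39} = \frac{4}{37}$)
$h = \frac{4}{37} \approx 0.10811$
$v = \frac{122955}{37}$ ($v = \frac{4}{37} - -3323 = \frac{4}{37} + 3323 = \frac{122955}{37} \approx 3323.1$)
$- \frac{4258}{v} = - \frac{4258}{\frac{122955}{37}} = \left(-4258\right) \frac{37}{122955} = - \frac{157546}{122955}$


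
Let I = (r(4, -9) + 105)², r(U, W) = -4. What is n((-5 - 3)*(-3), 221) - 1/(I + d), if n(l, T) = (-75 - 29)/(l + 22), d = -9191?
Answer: -52543/23230 ≈ -2.2619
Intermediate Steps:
I = 10201 (I = (-4 + 105)² = 101² = 10201)
n(l, T) = -104/(22 + l)
n((-5 - 3)*(-3), 221) - 1/(I + d) = -104/(22 + (-5 - 3)*(-3)) - 1/(10201 - 9191) = -104/(22 - 8*(-3)) - 1/1010 = -104/(22 + 24) - 1*1/1010 = -104/46 - 1/1010 = -104*1/46 - 1/1010 = -52/23 - 1/1010 = -52543/23230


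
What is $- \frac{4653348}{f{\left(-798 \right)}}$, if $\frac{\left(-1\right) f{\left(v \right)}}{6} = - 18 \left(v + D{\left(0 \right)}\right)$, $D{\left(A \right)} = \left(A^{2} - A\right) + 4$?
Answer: $\frac{387779}{7146} \approx 54.265$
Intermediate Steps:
$D{\left(A \right)} = 4 + A^{2} - A$
$f{\left(v \right)} = 432 + 108 v$ ($f{\left(v \right)} = - 6 \left(- 18 \left(v + \left(4 + 0^{2} - 0\right)\right)\right) = - 6 \left(- 18 \left(v + \left(4 + 0 + 0\right)\right)\right) = - 6 \left(- 18 \left(v + 4\right)\right) = - 6 \left(- 18 \left(4 + v\right)\right) = - 6 \left(-72 - 18 v\right) = 432 + 108 v$)
$- \frac{4653348}{f{\left(-798 \right)}} = - \frac{4653348}{432 + 108 \left(-798\right)} = - \frac{4653348}{432 - 86184} = - \frac{4653348}{-85752} = \left(-4653348\right) \left(- \frac{1}{85752}\right) = \frac{387779}{7146}$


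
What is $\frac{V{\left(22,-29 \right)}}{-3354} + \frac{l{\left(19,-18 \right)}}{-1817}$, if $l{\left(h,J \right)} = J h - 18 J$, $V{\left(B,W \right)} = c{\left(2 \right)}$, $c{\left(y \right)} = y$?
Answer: $\frac{28369}{3047109} \approx 0.0093101$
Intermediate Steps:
$V{\left(B,W \right)} = 2$
$l{\left(h,J \right)} = - 18 J + J h$
$\frac{V{\left(22,-29 \right)}}{-3354} + \frac{l{\left(19,-18 \right)}}{-1817} = \frac{2}{-3354} + \frac{\left(-18\right) \left(-18 + 19\right)}{-1817} = 2 \left(- \frac{1}{3354}\right) + \left(-18\right) 1 \left(- \frac{1}{1817}\right) = - \frac{1}{1677} - - \frac{18}{1817} = - \frac{1}{1677} + \frac{18}{1817} = \frac{28369}{3047109}$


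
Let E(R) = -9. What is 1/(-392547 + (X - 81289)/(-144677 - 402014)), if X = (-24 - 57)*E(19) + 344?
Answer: -546691/214601831761 ≈ -2.5475e-6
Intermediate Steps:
X = 1073 (X = (-24 - 57)*(-9) + 344 = -81*(-9) + 344 = 729 + 344 = 1073)
1/(-392547 + (X - 81289)/(-144677 - 402014)) = 1/(-392547 + (1073 - 81289)/(-144677 - 402014)) = 1/(-392547 - 80216/(-546691)) = 1/(-392547 - 80216*(-1/546691)) = 1/(-392547 + 80216/546691) = 1/(-214601831761/546691) = -546691/214601831761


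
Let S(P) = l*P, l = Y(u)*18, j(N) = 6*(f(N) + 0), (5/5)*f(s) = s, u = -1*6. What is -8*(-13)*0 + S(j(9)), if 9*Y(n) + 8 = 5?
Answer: -324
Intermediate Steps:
u = -6
f(s) = s
Y(n) = -1/3 (Y(n) = -8/9 + (1/9)*5 = -8/9 + 5/9 = -1/3)
j(N) = 6*N (j(N) = 6*(N + 0) = 6*N)
l = -6 (l = -1/3*18 = -6)
S(P) = -6*P
-8*(-13)*0 + S(j(9)) = -8*(-13)*0 - 36*9 = 104*0 - 6*54 = 0 - 324 = -324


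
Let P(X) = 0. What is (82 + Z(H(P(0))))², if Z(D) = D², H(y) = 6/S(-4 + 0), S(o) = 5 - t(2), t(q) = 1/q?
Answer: 568516/81 ≈ 7018.7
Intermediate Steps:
S(o) = 9/2 (S(o) = 5 - 1/2 = 5 - 1*½ = 5 - ½ = 9/2)
H(y) = 4/3 (H(y) = 6/(9/2) = 6*(2/9) = 4/3)
(82 + Z(H(P(0))))² = (82 + (4/3)²)² = (82 + 16/9)² = (754/9)² = 568516/81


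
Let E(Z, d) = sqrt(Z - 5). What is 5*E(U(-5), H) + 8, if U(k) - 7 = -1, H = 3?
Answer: 13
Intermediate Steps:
U(k) = 6 (U(k) = 7 - 1 = 6)
E(Z, d) = sqrt(-5 + Z)
5*E(U(-5), H) + 8 = 5*sqrt(-5 + 6) + 8 = 5*sqrt(1) + 8 = 5*1 + 8 = 5 + 8 = 13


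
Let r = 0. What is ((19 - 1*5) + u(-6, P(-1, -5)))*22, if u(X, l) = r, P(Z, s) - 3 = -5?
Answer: 308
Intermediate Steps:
P(Z, s) = -2 (P(Z, s) = 3 - 5 = -2)
u(X, l) = 0
((19 - 1*5) + u(-6, P(-1, -5)))*22 = ((19 - 1*5) + 0)*22 = ((19 - 5) + 0)*22 = (14 + 0)*22 = 14*22 = 308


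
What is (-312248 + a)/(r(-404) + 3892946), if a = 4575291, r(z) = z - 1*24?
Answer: 4263043/3892518 ≈ 1.0952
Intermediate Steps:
r(z) = -24 + z (r(z) = z - 24 = -24 + z)
(-312248 + a)/(r(-404) + 3892946) = (-312248 + 4575291)/((-24 - 404) + 3892946) = 4263043/(-428 + 3892946) = 4263043/3892518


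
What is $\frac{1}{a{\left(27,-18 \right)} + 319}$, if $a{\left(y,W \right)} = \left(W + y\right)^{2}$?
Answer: $\frac{1}{400} \approx 0.0025$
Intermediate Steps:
$\frac{1}{a{\left(27,-18 \right)} + 319} = \frac{1}{\left(-18 + 27\right)^{2} + 319} = \frac{1}{9^{2} + 319} = \frac{1}{81 + 319} = \frac{1}{400}$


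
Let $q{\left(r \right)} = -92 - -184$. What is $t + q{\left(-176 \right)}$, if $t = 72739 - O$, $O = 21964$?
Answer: $50867$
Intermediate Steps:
$q{\left(r \right)} = 92$ ($q{\left(r \right)} = -92 + 184 = 92$)
$t = 50775$ ($t = 72739 - 21964 = 50775$)
$t + q{\left(-176 \right)} = 50775 + 92 = 50867$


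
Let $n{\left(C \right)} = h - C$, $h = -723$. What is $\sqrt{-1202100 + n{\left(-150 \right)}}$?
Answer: $i \sqrt{1202673} \approx 1096.7 i$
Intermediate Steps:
$n{\left(C \right)} = -723 - C$
$\sqrt{-1202100 + n{\left(-150 \right)}} = \sqrt{-1202100 - 573} = \sqrt{-1202673} = i \sqrt{1202673}$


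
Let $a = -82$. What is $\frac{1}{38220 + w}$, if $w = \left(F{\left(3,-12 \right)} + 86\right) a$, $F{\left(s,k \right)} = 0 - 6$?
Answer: $\frac{1}{31660} \approx 3.1586 \cdot 10^{-5}$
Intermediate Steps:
$F{\left(s,k \right)} = -6$ ($F{\left(s,k \right)} = 0 - 6 = -6$)
$w = -6560$ ($w = \left(-6 + 86\right) \left(-82\right) = 80 \left(-82\right) = -6560$)
$\frac{1}{38220 + w} = \frac{1}{38220 - 6560} = \frac{1}{31660}$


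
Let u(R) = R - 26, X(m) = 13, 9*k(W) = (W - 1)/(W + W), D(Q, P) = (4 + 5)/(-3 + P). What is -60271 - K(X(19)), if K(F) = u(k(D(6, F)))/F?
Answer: -126926513/2106 ≈ -60269.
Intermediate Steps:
D(Q, P) = 9/(-3 + P)
k(W) = (-1 + W)/(18*W) (k(W) = ((W - 1)/(W + W))/9 = ((-1 + W)/((2*W)))/9 = ((-1 + W)*(1/(2*W)))/9 = ((-1 + W)/(2*W))/9 = (-1 + W)/(18*W))
u(R) = -26 + R
K(F) = (-26 + (-1 + 9/(-3 + F))*(-1/3 + F/9)/18)/F (K(F) = (-26 + (-1 + 9/(-3 + F))/(18*((9/(-3 + F)))))/F = (-26 + (-1/3 + F/9)*(-1 + 9/(-3 + F))/18)/F = (-26 + (-1 + 9/(-3 + F))*(-1/3 + F/9)/18)/F)
-60271 - K(X(19)) = -60271 - (-4200 - 1*13)/(162*13) = -60271 - (-4200 - 13)/(162*13) = -60271 - (-4213)/(162*13) = -60271 - 1*(-4213/2106) = -60271 + 4213/2106 = -126926513/2106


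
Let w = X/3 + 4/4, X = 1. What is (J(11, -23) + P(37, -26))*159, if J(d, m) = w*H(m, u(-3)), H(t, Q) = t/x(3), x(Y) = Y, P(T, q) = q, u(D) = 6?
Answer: -17278/3 ≈ -5759.3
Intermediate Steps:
w = 4/3 (w = 1/3 + 4/4 = 1*(1/3) + 4*(1/4) = 1/3 + 1 = 4/3 ≈ 1.3333)
H(t, Q) = t/3
J(d, m) = 4*m/9 (J(d, m) = 4*(m/3)/3 = 4*m/9)
(J(11, -23) + P(37, -26))*159 = ((4/9)*(-23) - 26)*159 = (-92/9 - 26)*159 = -326/9*159 = -17278/3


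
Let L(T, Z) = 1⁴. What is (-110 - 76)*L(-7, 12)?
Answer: -186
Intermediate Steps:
L(T, Z) = 1
(-110 - 76)*L(-7, 12) = (-110 - 76)*1 = -186*1 = -186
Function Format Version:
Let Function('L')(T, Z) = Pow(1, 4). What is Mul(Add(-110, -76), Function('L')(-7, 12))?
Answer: -186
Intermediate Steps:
Function('L')(T, Z) = 1
Mul(Add(-110, -76), Function('L')(-7, 12)) = Mul(Add(-110, -76), 1) = Mul(-186, 1) = -186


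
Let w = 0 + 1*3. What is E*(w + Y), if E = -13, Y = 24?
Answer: -351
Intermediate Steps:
w = 3 (w = 0 + 3 = 3)
E*(w + Y) = -13*(3 + 24) = -13*27 = -351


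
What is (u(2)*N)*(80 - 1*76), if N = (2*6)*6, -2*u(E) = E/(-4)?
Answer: 72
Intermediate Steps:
u(E) = E/8 (u(E) = -E/(2*(-4)) = -E*(-1)/(2*4) = -(-1)*E/8 = E/8)
N = 72 (N = 12*6 = 72)
(u(2)*N)*(80 - 1*76) = (((⅛)*2)*72)*(80 - 1*76) = ((¼)*72)*(80 - 76) = 18*4 = 72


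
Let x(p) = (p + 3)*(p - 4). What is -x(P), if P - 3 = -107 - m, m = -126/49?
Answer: -508482/49 ≈ -10377.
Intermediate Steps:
m = -18/7 (m = -126*1/49 = -18/7 ≈ -2.5714)
P = -710/7 (P = 3 + (-107 - 1*(-18/7)) = 3 + (-107 + 18/7) = 3 - 731/7 = -710/7 ≈ -101.43)
x(p) = (-4 + p)*(3 + p) (x(p) = (3 + p)*(-4 + p) = (-4 + p)*(3 + p))
-x(P) = -(-12 + (-710/7)² - 1*(-710/7)) = -(-12 + 504100/49 + 710/7) = -1*508482/49 = -508482/49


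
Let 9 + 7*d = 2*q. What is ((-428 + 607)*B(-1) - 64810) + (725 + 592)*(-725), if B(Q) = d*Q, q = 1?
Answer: -1019456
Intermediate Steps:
d = -1 (d = -9/7 + (2*1)/7 = -9/7 + (⅐)*2 = -9/7 + 2/7 = -1)
B(Q) = -Q
((-428 + 607)*B(-1) - 64810) + (725 + 592)*(-725) = ((-428 + 607)*(-1*(-1)) - 64810) + (725 + 592)*(-725) = (179*1 - 64810) + 1317*(-725) = (179 - 64810) - 954825 = -64631 - 954825 = -1019456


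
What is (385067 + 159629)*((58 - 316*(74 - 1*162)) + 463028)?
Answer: 267387998224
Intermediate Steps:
(385067 + 159629)*((58 - 316*(74 - 1*162)) + 463028) = 544696*((58 - 316*(74 - 162)) + 463028) = 544696*((58 - 316*(-88)) + 463028) = 544696*((58 + 27808) + 463028) = 544696*(27866 + 463028) = 544696*490894 = 267387998224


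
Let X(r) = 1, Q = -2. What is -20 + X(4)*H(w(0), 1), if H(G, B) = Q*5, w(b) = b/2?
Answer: -30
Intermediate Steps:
w(b) = b/2 (w(b) = b*(½) = b/2)
H(G, B) = -10 (H(G, B) = -2*5 = -10)
-20 + X(4)*H(w(0), 1) = -20 + 1*(-10) = -20 - 10 = -30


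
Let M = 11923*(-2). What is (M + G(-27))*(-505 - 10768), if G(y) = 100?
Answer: 267688658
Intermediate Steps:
M = -23846
(M + G(-27))*(-505 - 10768) = (-23846 + 100)*(-505 - 10768) = -23746*(-11273) = 267688658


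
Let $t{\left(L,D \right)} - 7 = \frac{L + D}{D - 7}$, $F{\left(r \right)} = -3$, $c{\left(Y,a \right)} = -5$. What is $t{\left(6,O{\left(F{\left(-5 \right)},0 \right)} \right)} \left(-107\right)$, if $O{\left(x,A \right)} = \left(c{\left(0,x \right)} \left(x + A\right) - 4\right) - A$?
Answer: $- \frac{4815}{4} \approx -1203.8$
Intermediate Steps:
$O{\left(x,A \right)} = -4 - 6 A - 5 x$ ($O{\left(x,A \right)} = \left(- 5 \left(x + A\right) - 4\right) - A = \left(- 5 \left(A + x\right) - 4\right) - A = \left(\left(- 5 A - 5 x\right) - 4\right) - A = \left(-4 - 5 A - 5 x\right) - A = -4 - 6 A - 5 x$)
$t{\left(L,D \right)} = 7 + \frac{D + L}{-7 + D}$ ($t{\left(L,D \right)} = 7 + \frac{L + D}{D - 7} = 7 + \frac{D + L}{-7 + D}$)
$t{\left(6,O{\left(F{\left(-5 \right)},0 \right)} \right)} \left(-107\right) = \frac{-49 + 6 + 8 \left(-4 - 0 - -15\right)}{-7 - -11} \left(-107\right) = \frac{-49 + 6 + 8 \left(-4 + 0 + 15\right)}{-7 + \left(-4 + 0 + 15\right)} \left(-107\right) = \frac{-49 + 6 + 8 \cdot 11}{-7 + 11} \left(-107\right) = \frac{-49 + 6 + 88}{4} \left(-107\right) = \frac{1}{4} \cdot 45 \left(-107\right) = \frac{45}{4} \left(-107\right) = - \frac{4815}{4}$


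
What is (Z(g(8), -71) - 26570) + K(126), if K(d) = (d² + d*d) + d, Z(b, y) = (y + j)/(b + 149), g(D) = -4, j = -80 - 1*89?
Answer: 153884/29 ≈ 5306.3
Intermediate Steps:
j = -169 (j = -80 - 89 = -169)
Z(b, y) = (-169 + y)/(149 + b) (Z(b, y) = (y - 169)/(b + 149) = (-169 + y)/(149 + b))
K(d) = d + 2*d² (K(d) = (d² + d²) + d = 2*d² + d = d + 2*d²)
(Z(g(8), -71) - 26570) + K(126) = ((-169 - 71)/(149 - 4) - 26570) + 126*(1 + 2*126) = (-240/145 - 26570) + 126*(1 + 252) = ((1/145)*(-240) - 26570) + 126*253 = (-48/29 - 26570) + 31878 = -770578/29 + 31878 = 153884/29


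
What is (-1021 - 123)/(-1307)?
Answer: 1144/1307 ≈ 0.87529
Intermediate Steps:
(-1021 - 123)/(-1307) = -1144*(-1/1307) = 1144/1307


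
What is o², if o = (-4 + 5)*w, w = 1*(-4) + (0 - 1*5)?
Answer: 81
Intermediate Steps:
w = -9 (w = -4 + (0 - 5) = -4 - 5 = -9)
o = -9 (o = (-4 + 5)*(-9) = 1*(-9) = -9)
o² = (-9)² = 81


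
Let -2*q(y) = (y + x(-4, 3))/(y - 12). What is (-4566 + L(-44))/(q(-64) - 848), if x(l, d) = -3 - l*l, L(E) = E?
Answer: 700720/128979 ≈ 5.4328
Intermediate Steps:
x(l, d) = -3 - l²
q(y) = -(-19 + y)/(2*(-12 + y)) (q(y) = -(y + (-3 - 1*(-4)²))/(2*(y - 12)) = -(y + (-3 - 1*16))/(2*(-12 + y)) = -(y + (-3 - 16))/(2*(-12 + y)) = -(y - 19)/(2*(-12 + y)) = -(-19 + y)/(2*(-12 + y)))
(-4566 + L(-44))/(q(-64) - 848) = (-4566 - 44)/((19 - 1*(-64))/(2*(-12 - 64)) - 848) = -4610/((½)*(19 + 64)/(-76) - 848) = -4610/((½)*(-1/76)*83 - 848) = -4610/(-83/152 - 848) = -4610/(-128979/152) = -4610*(-152/128979) = 700720/128979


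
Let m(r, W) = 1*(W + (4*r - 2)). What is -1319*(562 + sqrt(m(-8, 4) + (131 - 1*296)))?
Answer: -741278 - 1319*I*sqrt(195) ≈ -7.4128e+5 - 18419.0*I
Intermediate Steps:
m(r, W) = -2 + W + 4*r (m(r, W) = 1*(W + (-2 + 4*r)) = 1*(-2 + W + 4*r) = -2 + W + 4*r)
-1319*(562 + sqrt(m(-8, 4) + (131 - 1*296))) = -1319*(562 + sqrt((-2 + 4 + 4*(-8)) + (131 - 1*296))) = -1319*(562 + sqrt((-2 + 4 - 32) + (131 - 296))) = -1319*(562 + sqrt(-30 - 165)) = -1319*(562 + sqrt(-195)) = -1319*(562 + I*sqrt(195)) = -741278 - 1319*I*sqrt(195)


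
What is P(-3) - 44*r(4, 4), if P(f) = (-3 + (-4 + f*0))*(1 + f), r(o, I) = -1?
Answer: 58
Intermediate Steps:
P(f) = -7 - 7*f (P(f) = (-3 + (-4 + 0))*(1 + f) = (-3 - 4)*(1 + f) = -7*(1 + f) = -7 - 7*f)
P(-3) - 44*r(4, 4) = (-7 - 7*(-3)) - 44*(-1) = (-7 + 21) + 44 = 14 + 44 = 58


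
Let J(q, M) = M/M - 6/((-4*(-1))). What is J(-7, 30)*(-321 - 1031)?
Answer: 676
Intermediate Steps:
J(q, M) = -½ (J(q, M) = 1 - 6/4 = 1 - 6*¼ = 1 - 3/2 = -½)
J(-7, 30)*(-321 - 1031) = -(-321 - 1031)/2 = -½*(-1352) = 676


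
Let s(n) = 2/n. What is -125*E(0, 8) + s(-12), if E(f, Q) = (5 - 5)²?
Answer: -⅙ ≈ -0.16667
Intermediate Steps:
E(f, Q) = 0 (E(f, Q) = 0² = 0)
-125*E(0, 8) + s(-12) = -125*0 + 2/(-12) = 0 + 2*(-1/12) = 0 - ⅙ = -⅙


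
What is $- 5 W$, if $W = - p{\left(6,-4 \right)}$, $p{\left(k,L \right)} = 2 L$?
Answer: $-40$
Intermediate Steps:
$W = 8$ ($W = - 2 \left(-4\right) = \left(-1\right) \left(-8\right) = 8$)
$- 5 W = \left(-5\right) 8 = -40$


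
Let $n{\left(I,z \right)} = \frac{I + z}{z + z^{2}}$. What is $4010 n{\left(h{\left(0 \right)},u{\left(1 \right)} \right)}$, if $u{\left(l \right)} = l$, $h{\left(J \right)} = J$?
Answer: $2005$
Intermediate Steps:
$n{\left(I,z \right)} = \frac{I + z}{z + z^{2}}$
$4010 n{\left(h{\left(0 \right)},u{\left(1 \right)} \right)} = 4010 \frac{0 + 1}{1 \left(1 + 1\right)} = 4010 \cdot 1 \cdot \frac{1}{2} \cdot 1 = 4010 \cdot \frac{1}{2} = 2005$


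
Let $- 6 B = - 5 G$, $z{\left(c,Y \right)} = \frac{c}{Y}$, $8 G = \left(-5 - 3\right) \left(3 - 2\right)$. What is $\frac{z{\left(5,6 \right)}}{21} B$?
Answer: $- \frac{25}{756} \approx -0.033069$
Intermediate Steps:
$G = -1$ ($G = \frac{\left(-5 - 3\right) \left(3 - 2\right)}{8} = \frac{\left(-8\right) 1}{8} = \frac{1}{8} \left(-8\right) = -1$)
$B = - \frac{5}{6}$ ($B = - \frac{\left(-5\right) \left(-1\right)}{6} = \left(- \frac{1}{6}\right) 5 = - \frac{5}{6} \approx -0.83333$)
$\frac{z{\left(5,6 \right)}}{21} B = \frac{5 \cdot \frac{1}{6}}{21} \left(- \frac{5}{6}\right) = \frac{1}{21} \cdot \frac{5}{6} \left(- \frac{5}{6}\right) = \frac{5}{126} \left(- \frac{5}{6}\right) = - \frac{25}{756}$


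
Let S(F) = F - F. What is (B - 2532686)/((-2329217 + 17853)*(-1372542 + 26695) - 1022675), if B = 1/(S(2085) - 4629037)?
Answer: -11723897203383/14399736494735614421 ≈ -8.1417e-7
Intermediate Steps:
S(F) = 0
B = -1/4629037 (B = 1/(0 - 4629037) = 1/(-4629037) = -1/4629037 ≈ -2.1603e-7)
(B - 2532686)/((-2329217 + 17853)*(-1372542 + 26695) - 1022675) = (-1/4629037 - 2532686)/((-2329217 + 17853)*(-1372542 + 26695) - 1022675) = -11723897203383/(4629037*(-2311364*(-1345847) - 1022675)) = -11723897203383/(4629037*(3110742305308 - 1022675)) = -11723897203383/4629037/3110741282633 = -11723897203383/4629037*1/3110741282633 = -11723897203383/14399736494735614421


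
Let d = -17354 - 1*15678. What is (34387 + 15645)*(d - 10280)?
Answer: -2166985984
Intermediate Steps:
d = -33032 (d = -17354 - 15678 = -33032)
(34387 + 15645)*(d - 10280) = (34387 + 15645)*(-33032 - 10280) = 50032*(-43312) = -2166985984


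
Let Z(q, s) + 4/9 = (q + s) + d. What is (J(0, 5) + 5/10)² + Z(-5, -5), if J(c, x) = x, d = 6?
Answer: 929/36 ≈ 25.806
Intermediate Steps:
Z(q, s) = 50/9 + q + s (Z(q, s) = -4/9 + ((q + s) + 6) = -4/9 + (6 + q + s) = 50/9 + q + s)
(J(0, 5) + 5/10)² + Z(-5, -5) = (5 + 5/10)² + (50/9 - 5 - 5) = (5 + 5*(⅒))² - 40/9 = (5 + ½)² - 40/9 = (11/2)² - 40/9 = 121/4 - 40/9 = 929/36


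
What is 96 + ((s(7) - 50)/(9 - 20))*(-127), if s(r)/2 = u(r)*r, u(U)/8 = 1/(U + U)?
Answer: -4278/11 ≈ -388.91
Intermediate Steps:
u(U) = 4/U (u(U) = 8/(U + U) = 8/((2*U)) = 8*(1/(2*U)) = 4/U)
s(r) = 8 (s(r) = 2*((4/r)*r) = 2*4 = 8)
96 + ((s(7) - 50)/(9 - 20))*(-127) = 96 + ((8 - 50)/(9 - 20))*(-127) = 96 - 42/(-11)*(-127) = 96 - 42*(-1/11)*(-127) = 96 + (42/11)*(-127) = 96 - 5334/11 = -4278/11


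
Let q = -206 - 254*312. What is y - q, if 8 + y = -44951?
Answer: 34495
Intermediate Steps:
y = -44959 (y = -8 - 44951 = -44959)
q = -79454 (q = -206 - 79248 = -79454)
y - q = -44959 - 1*(-79454) = -44959 + 79454 = 34495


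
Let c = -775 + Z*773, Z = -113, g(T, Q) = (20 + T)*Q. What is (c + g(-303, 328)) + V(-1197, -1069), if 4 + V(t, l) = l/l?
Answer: -180951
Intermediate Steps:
g(T, Q) = Q*(20 + T)
V(t, l) = -3 (V(t, l) = -4 + l/l = -4 + 1 = -3)
c = -88124 (c = -775 - 113*773 = -775 - 87349 = -88124)
(c + g(-303, 328)) + V(-1197, -1069) = (-88124 + 328*(20 - 303)) - 3 = (-88124 + 328*(-283)) - 3 = (-88124 - 92824) - 3 = -180948 - 3 = -180951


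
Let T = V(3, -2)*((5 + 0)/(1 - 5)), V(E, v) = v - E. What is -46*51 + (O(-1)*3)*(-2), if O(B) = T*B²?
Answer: -4767/2 ≈ -2383.5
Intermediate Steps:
T = 25/4 (T = (-2 - 1*3)*((5 + 0)/(1 - 5)) = (-2 - 3)*(5/(-4)) = -25*(-1)/4 = -5*(-5/4) = 25/4 ≈ 6.2500)
O(B) = 25*B²/4
-46*51 + (O(-1)*3)*(-2) = -46*51 + (((25/4)*(-1)²)*3)*(-2) = -2346 + (((25/4)*1)*3)*(-2) = -2346 + ((25/4)*3)*(-2) = -2346 + (75/4)*(-2) = -2346 - 75/2 = -4767/2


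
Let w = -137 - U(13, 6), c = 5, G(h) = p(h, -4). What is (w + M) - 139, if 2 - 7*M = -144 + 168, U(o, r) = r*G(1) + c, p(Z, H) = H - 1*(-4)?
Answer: -1989/7 ≈ -284.14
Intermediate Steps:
p(Z, H) = 4 + H (p(Z, H) = H + 4 = 4 + H)
G(h) = 0 (G(h) = 4 - 4 = 0)
U(o, r) = 5 (U(o, r) = r*0 + 5 = 0 + 5 = 5)
M = -22/7 (M = 2/7 - (-144 + 168)/7 = 2/7 - ⅐*24 = 2/7 - 24/7 = -22/7 ≈ -3.1429)
w = -142 (w = -137 - 1*5 = -137 - 5 = -142)
(w + M) - 139 = (-142 - 22/7) - 139 = -1016/7 - 139 = -1989/7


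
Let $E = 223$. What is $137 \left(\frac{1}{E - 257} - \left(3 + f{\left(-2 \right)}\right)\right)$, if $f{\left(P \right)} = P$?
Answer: $- \frac{4795}{34} \approx -141.03$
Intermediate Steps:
$137 \left(\frac{1}{E - 257} - \left(3 + f{\left(-2 \right)}\right)\right) = 137 \left(\frac{1}{223 - 257} - 1\right) = 137 \left(\frac{1}{-34} + \left(2 - 3\right)\right) = 137 \left(- \frac{1}{34} - 1\right) = 137 \left(- \frac{35}{34}\right) = - \frac{4795}{34}$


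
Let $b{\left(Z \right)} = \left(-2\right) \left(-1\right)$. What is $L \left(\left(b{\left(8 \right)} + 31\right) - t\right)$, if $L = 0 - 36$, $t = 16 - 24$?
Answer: $-1476$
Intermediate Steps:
$b{\left(Z \right)} = 2$
$t = -8$ ($t = 16 - 24 = -8$)
$L = -36$ ($L = 0 - 36 = -36$)
$L \left(\left(b{\left(8 \right)} + 31\right) - t\right) = - 36 \left(\left(2 + 31\right) - -8\right) = - 36 \left(33 + 8\right) = \left(-36\right) 41 = -1476$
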